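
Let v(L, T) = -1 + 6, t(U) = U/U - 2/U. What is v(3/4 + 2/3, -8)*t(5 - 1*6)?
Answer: 15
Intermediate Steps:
t(U) = 1 - 2/U
v(L, T) = 5
v(3/4 + 2/3, -8)*t(5 - 1*6) = 5*((-2 + (5 - 1*6))/(5 - 1*6)) = 5*((-2 + (5 - 6))/(5 - 6)) = 5*((-2 - 1)/(-1)) = 5*(-1*(-3)) = 5*3 = 15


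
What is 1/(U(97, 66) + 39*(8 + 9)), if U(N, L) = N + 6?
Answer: 1/766 ≈ 0.0013055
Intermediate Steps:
U(N, L) = 6 + N
1/(U(97, 66) + 39*(8 + 9)) = 1/((6 + 97) + 39*(8 + 9)) = 1/(103 + 39*17) = 1/(103 + 663) = 1/766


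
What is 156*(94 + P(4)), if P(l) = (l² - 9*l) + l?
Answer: 12168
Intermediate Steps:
P(l) = l² - 8*l
156*(94 + P(4)) = 156*(94 + 4*(-8 + 4)) = 156*(94 + 4*(-4)) = 156*(94 - 16) = 156*78 = 12168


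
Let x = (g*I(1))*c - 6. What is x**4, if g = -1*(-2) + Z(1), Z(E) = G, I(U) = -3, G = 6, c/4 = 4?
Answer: 23134410000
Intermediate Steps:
c = 16 (c = 4*4 = 16)
Z(E) = 6
g = 8 (g = -1*(-2) + 6 = 2 + 6 = 8)
x = -390 (x = (8*(-3))*16 - 6 = -24*16 - 6 = -384 - 6 = -390)
x**4 = (-390)**4 = 23134410000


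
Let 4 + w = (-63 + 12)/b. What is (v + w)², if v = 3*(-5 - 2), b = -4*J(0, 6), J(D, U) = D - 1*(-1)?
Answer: 2401/16 ≈ 150.06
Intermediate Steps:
J(D, U) = 1 + D (J(D, U) = D + 1 = 1 + D)
b = -4 (b = -4*(1 + 0) = -4*1 = -4)
v = -21 (v = 3*(-7) = -21)
w = 35/4 (w = -4 + (-63 + 12)/(-4) = -4 - 51*(-¼) = -4 + 51/4 = 35/4 ≈ 8.7500)
(v + w)² = (-21 + 35/4)² = (-49/4)² = 2401/16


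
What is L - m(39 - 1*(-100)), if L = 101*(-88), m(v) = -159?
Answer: -8729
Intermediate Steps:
L = -8888
L - m(39 - 1*(-100)) = -8888 - 1*(-159) = -8888 + 159 = -8729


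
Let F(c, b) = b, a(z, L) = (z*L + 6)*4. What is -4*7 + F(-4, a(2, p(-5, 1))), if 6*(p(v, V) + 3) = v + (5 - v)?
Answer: -64/3 ≈ -21.333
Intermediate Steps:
p(v, V) = -13/6 (p(v, V) = -3 + (v + (5 - v))/6 = -3 + (⅙)*5 = -3 + ⅚ = -13/6)
a(z, L) = 24 + 4*L*z (a(z, L) = (L*z + 6)*4 = (6 + L*z)*4 = 24 + 4*L*z)
-4*7 + F(-4, a(2, p(-5, 1))) = -4*7 + (24 + 4*(-13/6)*2) = -28 + (24 - 52/3) = -28 + 20/3 = -64/3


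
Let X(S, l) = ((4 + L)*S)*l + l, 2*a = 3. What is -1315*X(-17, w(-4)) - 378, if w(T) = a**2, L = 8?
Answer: 2400993/4 ≈ 6.0025e+5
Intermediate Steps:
a = 3/2 (a = (1/2)*3 = 3/2 ≈ 1.5000)
w(T) = 9/4 (w(T) = (3/2)**2 = 9/4)
X(S, l) = l + 12*S*l (X(S, l) = ((4 + 8)*S)*l + l = (12*S)*l + l = 12*S*l + l = l + 12*S*l)
-1315*X(-17, w(-4)) - 378 = -11835*(1 + 12*(-17))/4 - 378 = -11835*(1 - 204)/4 - 378 = -11835*(-203)/4 - 378 = -1315*(-1827/4) - 378 = 2402505/4 - 378 = 2400993/4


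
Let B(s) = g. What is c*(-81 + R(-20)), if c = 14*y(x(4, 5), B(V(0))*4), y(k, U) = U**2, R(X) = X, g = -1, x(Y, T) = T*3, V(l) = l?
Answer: -22624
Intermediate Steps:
x(Y, T) = 3*T
B(s) = -1
c = 224 (c = 14*(-1*4)**2 = 14*(-4)**2 = 14*16 = 224)
c*(-81 + R(-20)) = 224*(-81 - 20) = 224*(-101) = -22624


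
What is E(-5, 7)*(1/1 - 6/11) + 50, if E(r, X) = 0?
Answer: 50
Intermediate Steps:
E(-5, 7)*(1/1 - 6/11) + 50 = 0*(1/1 - 6/11) + 50 = 0*(1*1 - 6*1/11) + 50 = 0*(1 - 6/11) + 50 = 0*(5/11) + 50 = 0 + 50 = 50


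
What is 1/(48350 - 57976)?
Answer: -1/9626 ≈ -0.00010389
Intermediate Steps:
1/(48350 - 57976) = 1/(-9626) = -1/9626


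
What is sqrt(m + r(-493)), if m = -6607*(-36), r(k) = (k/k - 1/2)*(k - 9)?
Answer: 7*sqrt(4849) ≈ 487.44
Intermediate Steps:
r(k) = -9/2 + k/2 (r(k) = (1 - 1*1/2)*(-9 + k) = (1 - 1/2)*(-9 + k) = (-9 + k)/2 = -9/2 + k/2)
m = 237852
sqrt(m + r(-493)) = sqrt(237852 + (-9/2 + (1/2)*(-493))) = sqrt(237852 + (-9/2 - 493/2)) = sqrt(237852 - 251) = sqrt(237601) = 7*sqrt(4849)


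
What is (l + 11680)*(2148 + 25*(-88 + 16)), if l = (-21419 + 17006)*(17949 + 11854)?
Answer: -45765117732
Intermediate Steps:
l = -131520639 (l = -4413*29803 = -131520639)
(l + 11680)*(2148 + 25*(-88 + 16)) = (-131520639 + 11680)*(2148 + 25*(-88 + 16)) = -131508959*(2148 + 25*(-72)) = -131508959*(2148 - 1800) = -131508959*348 = -45765117732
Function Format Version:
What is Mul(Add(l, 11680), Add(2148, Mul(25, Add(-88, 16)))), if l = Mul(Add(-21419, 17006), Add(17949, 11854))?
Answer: -45765117732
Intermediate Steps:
l = -131520639 (l = Mul(-4413, 29803) = -131520639)
Mul(Add(l, 11680), Add(2148, Mul(25, Add(-88, 16)))) = Mul(Add(-131520639, 11680), Add(2148, Mul(25, Add(-88, 16)))) = Mul(-131508959, Add(2148, Mul(25, -72))) = Mul(-131508959, Add(2148, -1800)) = Mul(-131508959, 348) = -45765117732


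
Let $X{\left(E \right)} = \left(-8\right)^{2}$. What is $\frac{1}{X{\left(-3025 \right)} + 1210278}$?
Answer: $\frac{1}{1210342} \approx 8.2621 \cdot 10^{-7}$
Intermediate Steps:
$X{\left(E \right)} = 64$
$\frac{1}{X{\left(-3025 \right)} + 1210278} = \frac{1}{64 + 1210278} = \frac{1}{1210342}$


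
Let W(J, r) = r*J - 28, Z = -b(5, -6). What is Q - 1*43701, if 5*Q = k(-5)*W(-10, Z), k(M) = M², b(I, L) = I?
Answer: -43591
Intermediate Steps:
Z = -5 (Z = -1*5 = -5)
W(J, r) = -28 + J*r (W(J, r) = J*r - 28 = -28 + J*r)
Q = 110 (Q = ((-5)²*(-28 - 10*(-5)))/5 = (25*(-28 + 50))/5 = (25*22)/5 = (⅕)*550 = 110)
Q - 1*43701 = 110 - 1*43701 = 110 - 43701 = -43591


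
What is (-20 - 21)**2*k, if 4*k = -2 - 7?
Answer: -15129/4 ≈ -3782.3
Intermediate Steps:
k = -9/4 (k = (-2 - 7)/4 = (1/4)*(-9) = -9/4 ≈ -2.2500)
(-20 - 21)**2*k = (-20 - 21)**2*(-9/4) = (-41)**2*(-9/4) = 1681*(-9/4) = -15129/4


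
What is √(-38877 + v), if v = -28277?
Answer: I*√67154 ≈ 259.14*I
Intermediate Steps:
√(-38877 + v) = √(-38877 - 28277) = √(-67154) = I*√67154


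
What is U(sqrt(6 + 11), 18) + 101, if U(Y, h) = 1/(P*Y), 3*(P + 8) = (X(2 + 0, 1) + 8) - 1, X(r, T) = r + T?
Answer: 101 - 3*sqrt(17)/238 ≈ 100.95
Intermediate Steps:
X(r, T) = T + r
P = -14/3 (P = -8 + (((1 + (2 + 0)) + 8) - 1)/3 = -8 + (((1 + 2) + 8) - 1)/3 = -8 + ((3 + 8) - 1)/3 = -8 + (11 - 1)/3 = -8 + (1/3)*10 = -8 + 10/3 = -14/3 ≈ -4.6667)
U(Y, h) = -3/(14*Y) (U(Y, h) = 1/(-14*Y/3) = -3/(14*Y))
U(sqrt(6 + 11), 18) + 101 = -3/(14*sqrt(6 + 11)) + 101 = -3*sqrt(17)/17/14 + 101 = -3*sqrt(17)/238 + 101 = 101 - 3*sqrt(17)/238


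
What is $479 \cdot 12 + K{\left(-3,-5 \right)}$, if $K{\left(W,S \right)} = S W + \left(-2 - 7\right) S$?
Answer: $5808$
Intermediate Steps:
$K{\left(W,S \right)} = - 9 S + S W$ ($K{\left(W,S \right)} = S W + \left(-2 - 7\right) S = S W - 9 S = - 9 S + S W$)
$479 \cdot 12 + K{\left(-3,-5 \right)} = 479 \cdot 12 - 5 \left(-9 - 3\right) = 5748 - -60 = 5748 + 60 = 5808$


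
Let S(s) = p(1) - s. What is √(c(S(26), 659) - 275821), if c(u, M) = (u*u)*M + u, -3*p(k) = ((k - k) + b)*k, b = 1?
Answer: √1630193/3 ≈ 425.60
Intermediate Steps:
p(k) = -k/3 (p(k) = -((k - k) + 1)*k/3 = -(0 + 1)*k/3 = -k/3)
S(s) = -⅓ - s (S(s) = -⅓*1 - s = -⅓ - s)
c(u, M) = u + M*u² (c(u, M) = u²*M + u = M*u² + u = u + M*u²)
√(c(S(26), 659) - 275821) = √((-⅓ - 1*26)*(1 + 659*(-⅓ - 1*26)) - 275821) = √((-⅓ - 26)*(1 + 659*(-⅓ - 26)) - 275821) = √(-79*(1 + 659*(-79/3))/3 - 275821) = √(-79*(1 - 52061/3)/3 - 275821) = √(-79/3*(-52058/3) - 275821) = √(4112582/9 - 275821) = √(1630193/9) = √1630193/3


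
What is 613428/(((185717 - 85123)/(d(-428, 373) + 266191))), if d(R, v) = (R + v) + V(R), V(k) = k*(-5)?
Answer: 82284005064/50297 ≈ 1.6360e+6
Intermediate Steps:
V(k) = -5*k
d(R, v) = v - 4*R (d(R, v) = (R + v) - 5*R = v - 4*R)
613428/(((185717 - 85123)/(d(-428, 373) + 266191))) = 613428/(((185717 - 85123)/((373 - 4*(-428)) + 266191))) = 613428/((100594/((373 + 1712) + 266191))) = 613428/((100594/(2085 + 266191))) = 613428/((100594/268276)) = 613428/((100594*(1/268276))) = 613428/(50297/134138) = 613428*(134138/50297) = 82284005064/50297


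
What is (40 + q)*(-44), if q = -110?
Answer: 3080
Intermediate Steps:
(40 + q)*(-44) = (40 - 110)*(-44) = -70*(-44) = 3080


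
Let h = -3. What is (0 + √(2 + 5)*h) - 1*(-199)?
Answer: 199 - 3*√7 ≈ 191.06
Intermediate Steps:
(0 + √(2 + 5)*h) - 1*(-199) = (0 + √(2 + 5)*(-3)) - 1*(-199) = (0 + √7*(-3)) + 199 = (0 - 3*√7) + 199 = -3*√7 + 199 = 199 - 3*√7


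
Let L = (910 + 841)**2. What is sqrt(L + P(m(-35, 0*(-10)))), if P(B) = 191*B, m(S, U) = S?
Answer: 6*sqrt(84981) ≈ 1749.1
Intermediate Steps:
L = 3066001 (L = 1751**2 = 3066001)
sqrt(L + P(m(-35, 0*(-10)))) = sqrt(3066001 + 191*(-35)) = sqrt(3066001 - 6685) = sqrt(3059316) = 6*sqrt(84981)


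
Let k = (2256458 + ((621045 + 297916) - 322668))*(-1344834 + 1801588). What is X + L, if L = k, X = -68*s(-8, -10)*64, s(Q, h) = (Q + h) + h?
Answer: 1303005552110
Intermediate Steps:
s(Q, h) = Q + 2*h
X = 121856 (X = -68*(-8 + 2*(-10))*64 = -68*(-8 - 20)*64 = -68*(-28)*64 = 1904*64 = 121856)
k = 1303005430254 (k = (2256458 + (918961 - 322668))*456754 = (2256458 + 596293)*456754 = 2852751*456754 = 1303005430254)
L = 1303005430254
X + L = 121856 + 1303005430254 = 1303005552110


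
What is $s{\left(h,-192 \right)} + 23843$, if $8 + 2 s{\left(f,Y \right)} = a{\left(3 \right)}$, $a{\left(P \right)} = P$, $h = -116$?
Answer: $\frac{47681}{2} \approx 23841.0$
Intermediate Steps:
$s{\left(f,Y \right)} = - \frac{5}{2}$ ($s{\left(f,Y \right)} = -4 + \frac{1}{2} \cdot 3 = -4 + \frac{3}{2} = - \frac{5}{2}$)
$s{\left(h,-192 \right)} + 23843 = - \frac{5}{2} + 23843 = \frac{47681}{2}$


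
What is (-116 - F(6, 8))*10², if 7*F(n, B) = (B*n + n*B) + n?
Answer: -91400/7 ≈ -13057.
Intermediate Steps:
F(n, B) = n/7 + 2*B*n/7 (F(n, B) = ((B*n + n*B) + n)/7 = ((B*n + B*n) + n)/7 = (2*B*n + n)/7 = (n + 2*B*n)/7 = n/7 + 2*B*n/7)
(-116 - F(6, 8))*10² = (-116 - 6*(1 + 2*8)/7)*10² = (-116 - 6*(1 + 16)/7)*100 = (-116 - 6*17/7)*100 = (-116 - 1*102/7)*100 = (-116 - 102/7)*100 = -914/7*100 = -91400/7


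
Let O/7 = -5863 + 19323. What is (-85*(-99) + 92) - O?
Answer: -85713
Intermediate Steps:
O = 94220 (O = 7*(-5863 + 19323) = 7*13460 = 94220)
(-85*(-99) + 92) - O = (-85*(-99) + 92) - 1*94220 = (8415 + 92) - 94220 = 8507 - 94220 = -85713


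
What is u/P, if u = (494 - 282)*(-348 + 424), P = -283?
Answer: -16112/283 ≈ -56.933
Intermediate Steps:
u = 16112 (u = 212*76 = 16112)
u/P = 16112/(-283) = 16112*(-1/283) = -16112/283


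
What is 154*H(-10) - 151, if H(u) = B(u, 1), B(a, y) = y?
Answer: 3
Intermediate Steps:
H(u) = 1
154*H(-10) - 151 = 154*1 - 151 = 154 - 151 = 3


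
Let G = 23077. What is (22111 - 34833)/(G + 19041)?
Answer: -6361/21059 ≈ -0.30206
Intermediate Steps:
(22111 - 34833)/(G + 19041) = (22111 - 34833)/(23077 + 19041) = -12722/42118 = -12722*1/42118 = -6361/21059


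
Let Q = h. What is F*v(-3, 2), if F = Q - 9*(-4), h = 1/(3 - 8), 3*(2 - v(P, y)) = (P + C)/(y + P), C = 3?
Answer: 358/5 ≈ 71.600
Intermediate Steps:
v(P, y) = 2 - (3 + P)/(3*(P + y)) (v(P, y) = 2 - (P + 3)/(3*(y + P)) = 2 - (3 + P)/(3*(P + y)))
h = -⅕ (h = 1/(-5) = -⅕ ≈ -0.20000)
Q = -⅕ ≈ -0.20000
F = 179/5 (F = -⅕ - 9*(-4) = -⅕ + 36 = 179/5 ≈ 35.800)
F*v(-3, 2) = 179*((-1 + 2*2 + (5/3)*(-3))/(-3 + 2))/5 = 179*((-1 + 4 - 5)/(-1))/5 = 179*(-1*(-2))/5 = (179/5)*2 = 358/5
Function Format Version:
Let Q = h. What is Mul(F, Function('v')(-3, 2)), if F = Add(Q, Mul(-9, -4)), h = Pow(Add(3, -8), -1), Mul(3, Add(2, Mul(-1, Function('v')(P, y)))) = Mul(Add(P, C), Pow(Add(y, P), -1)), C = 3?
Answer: Rational(358, 5) ≈ 71.600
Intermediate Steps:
Function('v')(P, y) = Add(2, Mul(Rational(-1, 3), Pow(Add(P, y), -1), Add(3, P))) (Function('v')(P, y) = Add(2, Mul(Rational(-1, 3), Mul(Add(P, 3), Pow(Add(y, P), -1)))) = Add(2, Mul(Rational(-1, 3), Mul(Add(3, P), Pow(Add(P, y), -1)))) = Add(2, Mul(Rational(-1, 3), Mul(Pow(Add(P, y), -1), Add(3, P)))) = Add(2, Mul(Rational(-1, 3), Pow(Add(P, y), -1), Add(3, P))))
h = Rational(-1, 5) (h = Pow(-5, -1) = Rational(-1, 5) ≈ -0.20000)
Q = Rational(-1, 5) ≈ -0.20000
F = Rational(179, 5) (F = Add(Rational(-1, 5), Mul(-9, -4)) = Add(Rational(-1, 5), 36) = Rational(179, 5) ≈ 35.800)
Mul(F, Function('v')(-3, 2)) = Mul(Rational(179, 5), Mul(Pow(Add(-3, 2), -1), Add(-1, Mul(2, 2), Mul(Rational(5, 3), -3)))) = Mul(Rational(179, 5), Mul(Pow(-1, -1), Add(-1, 4, -5))) = Mul(Rational(179, 5), Mul(-1, -2)) = Mul(Rational(179, 5), 2) = Rational(358, 5)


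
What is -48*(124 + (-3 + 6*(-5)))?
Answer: -4368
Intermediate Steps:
-48*(124 + (-3 + 6*(-5))) = -48*(124 + (-3 - 30)) = -48*(124 - 33) = -48*91 = -4368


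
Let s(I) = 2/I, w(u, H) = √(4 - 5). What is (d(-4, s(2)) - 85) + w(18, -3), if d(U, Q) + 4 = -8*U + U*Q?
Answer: -61 + I ≈ -61.0 + 1.0*I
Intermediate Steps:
w(u, H) = I (w(u, H) = √(-1) = I)
d(U, Q) = -4 - 8*U + Q*U (d(U, Q) = -4 + (-8*U + U*Q) = -4 + (-8*U + Q*U) = -4 - 8*U + Q*U)
(d(-4, s(2)) - 85) + w(18, -3) = ((-4 - 8*(-4) + (2/2)*(-4)) - 85) + I = ((-4 + 32 + (2*(½))*(-4)) - 85) + I = ((-4 + 32 + 1*(-4)) - 85) + I = ((-4 + 32 - 4) - 85) + I = (24 - 85) + I = -61 + I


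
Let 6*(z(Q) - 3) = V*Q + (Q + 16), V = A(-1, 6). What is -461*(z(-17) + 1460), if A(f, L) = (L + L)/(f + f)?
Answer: -4093219/6 ≈ -6.8220e+5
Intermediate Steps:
A(f, L) = L/f (A(f, L) = (2*L)/((2*f)) = (2*L)*(1/(2*f)) = L/f)
V = -6 (V = 6/(-1) = 6*(-1) = -6)
z(Q) = 17/3 - 5*Q/6 (z(Q) = 3 + (-6*Q + (Q + 16))/6 = 3 + (-6*Q + (16 + Q))/6 = 3 + (16 - 5*Q)/6 = 3 + (8/3 - 5*Q/6) = 17/3 - 5*Q/6)
-461*(z(-17) + 1460) = -461*((17/3 - 5/6*(-17)) + 1460) = -461*((17/3 + 85/6) + 1460) = -461*(119/6 + 1460) = -461*8879/6 = -4093219/6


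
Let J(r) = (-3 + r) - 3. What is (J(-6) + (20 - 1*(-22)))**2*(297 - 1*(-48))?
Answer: 310500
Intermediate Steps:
J(r) = -6 + r
(J(-6) + (20 - 1*(-22)))**2*(297 - 1*(-48)) = ((-6 - 6) + (20 - 1*(-22)))**2*(297 - 1*(-48)) = (-12 + (20 + 22))**2*(297 + 48) = (-12 + 42)**2*345 = 30**2*345 = 900*345 = 310500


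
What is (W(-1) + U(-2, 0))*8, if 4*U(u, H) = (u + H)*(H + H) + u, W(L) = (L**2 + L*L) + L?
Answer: 4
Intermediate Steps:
W(L) = L + 2*L**2 (W(L) = (L**2 + L**2) + L = 2*L**2 + L = L + 2*L**2)
U(u, H) = u/4 + H*(H + u)/2 (U(u, H) = ((u + H)*(H + H) + u)/4 = ((H + u)*(2*H) + u)/4 = (2*H*(H + u) + u)/4 = (u + 2*H*(H + u))/4 = u/4 + H*(H + u)/2)
(W(-1) + U(-2, 0))*8 = (-(1 + 2*(-1)) + ((1/2)*0**2 + (1/4)*(-2) + (1/2)*0*(-2)))*8 = (-(1 - 2) + ((1/2)*0 - 1/2 + 0))*8 = (-1*(-1) + (0 - 1/2 + 0))*8 = (1 - 1/2)*8 = (1/2)*8 = 4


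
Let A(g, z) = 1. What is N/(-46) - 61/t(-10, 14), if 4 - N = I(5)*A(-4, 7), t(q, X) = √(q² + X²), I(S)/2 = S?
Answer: 3/23 - 61*√74/148 ≈ -3.4151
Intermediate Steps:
I(S) = 2*S
t(q, X) = √(X² + q²)
N = -6 (N = 4 - 2*5 = 4 - 10 = -6)
N/(-46) - 61/t(-10, 14) = -6/(-46) - 61/√(14² + (-10)²) = -6*(-1/46) - 61/√(196 + 100) = 3/23 - 61*√74/148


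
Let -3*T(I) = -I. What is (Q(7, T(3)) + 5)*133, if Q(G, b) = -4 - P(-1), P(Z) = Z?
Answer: 266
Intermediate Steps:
T(I) = I/3 (T(I) = -(-1)*I/3 = I/3)
Q(G, b) = -3 (Q(G, b) = -4 - 1*(-1) = -4 + 1 = -3)
(Q(7, T(3)) + 5)*133 = (-3 + 5)*133 = 2*133 = 266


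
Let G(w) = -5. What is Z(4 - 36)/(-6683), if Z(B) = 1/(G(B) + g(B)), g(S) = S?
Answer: 1/247271 ≈ 4.0441e-6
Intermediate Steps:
Z(B) = 1/(-5 + B)
Z(4 - 36)/(-6683) = 1/((-5 + (4 - 36))*(-6683)) = -1/6683/(-5 - 32) = -1/6683/(-37) = -1/37*(-1/6683) = 1/247271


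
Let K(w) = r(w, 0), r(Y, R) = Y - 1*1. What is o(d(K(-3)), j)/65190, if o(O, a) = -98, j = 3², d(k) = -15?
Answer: -49/32595 ≈ -0.0015033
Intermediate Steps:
r(Y, R) = -1 + Y (r(Y, R) = Y - 1 = -1 + Y)
K(w) = -1 + w
j = 9
o(d(K(-3)), j)/65190 = -98/65190 = -98*1/65190 = -49/32595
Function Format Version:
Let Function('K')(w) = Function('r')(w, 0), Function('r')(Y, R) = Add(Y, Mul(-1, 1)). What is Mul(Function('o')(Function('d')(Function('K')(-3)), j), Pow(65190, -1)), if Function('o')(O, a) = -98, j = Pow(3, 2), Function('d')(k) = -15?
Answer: Rational(-49, 32595) ≈ -0.0015033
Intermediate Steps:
Function('r')(Y, R) = Add(-1, Y) (Function('r')(Y, R) = Add(Y, -1) = Add(-1, Y))
Function('K')(w) = Add(-1, w)
j = 9
Mul(Function('o')(Function('d')(Function('K')(-3)), j), Pow(65190, -1)) = Mul(-98, Pow(65190, -1)) = Mul(-98, Rational(1, 65190)) = Rational(-49, 32595)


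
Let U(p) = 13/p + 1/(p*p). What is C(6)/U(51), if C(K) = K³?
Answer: 70227/83 ≈ 846.11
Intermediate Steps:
U(p) = p⁻² + 13/p (U(p) = 13/p + p⁻² = p⁻² + 13/p)
C(6)/U(51) = 6³/(((1 + 13*51)/51²)) = 216/(((1 + 663)/2601)) = 216/(((1/2601)*664)) = 216/(664/2601) = 216*(2601/664) = 70227/83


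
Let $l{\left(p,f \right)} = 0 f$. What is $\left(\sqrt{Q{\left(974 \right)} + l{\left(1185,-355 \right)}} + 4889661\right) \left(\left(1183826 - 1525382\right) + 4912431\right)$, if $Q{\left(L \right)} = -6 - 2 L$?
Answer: $22350029223375 + 4570875 i \sqrt{1954} \approx 2.235 \cdot 10^{13} + 2.0205 \cdot 10^{8} i$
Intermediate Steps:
$l{\left(p,f \right)} = 0$
$\left(\sqrt{Q{\left(974 \right)} + l{\left(1185,-355 \right)}} + 4889661\right) \left(\left(1183826 - 1525382\right) + 4912431\right) = \left(\sqrt{\left(-6 - 1948\right) + 0} + 4889661\right) \left(\left(1183826 - 1525382\right) + 4912431\right) = \left(\sqrt{-1954 + 0} + 4889661\right) \left(-341556 + 4912431\right) = \left(\sqrt{-1954} + 4889661\right) 4570875 = \left(i \sqrt{1954} + 4889661\right) 4570875 = \left(4889661 + i \sqrt{1954}\right) 4570875 = 22350029223375 + 4570875 i \sqrt{1954}$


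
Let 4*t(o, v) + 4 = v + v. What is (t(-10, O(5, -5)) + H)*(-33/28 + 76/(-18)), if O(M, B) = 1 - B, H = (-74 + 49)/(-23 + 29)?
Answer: 17693/1512 ≈ 11.702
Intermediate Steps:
H = -25/6 ≈ -4.1667
t(o, v) = -1 + v/2 (t(o, v) = -1 + (v + v)/4 = -1 + (2*v)/4 = -1 + v/2)
(t(-10, O(5, -5)) + H)*(-33/28 + 76/(-18)) = ((-1 + (1 - 1*(-5))/2) - 25/6)*(-33/28 + 76/(-18)) = ((-1 + (1 + 5)/2) - 25/6)*(-33*1/28 + 76*(-1/18)) = ((-1 + (½)*6) - 25/6)*(-33/28 - 38/9) = ((-1 + 3) - 25/6)*(-1361/252) = (2 - 25/6)*(-1361/252) = -13/6*(-1361/252) = 17693/1512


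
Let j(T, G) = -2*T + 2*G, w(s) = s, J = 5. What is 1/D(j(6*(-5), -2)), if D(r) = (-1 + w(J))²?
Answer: 1/16 ≈ 0.062500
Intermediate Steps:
D(r) = 16 (D(r) = (-1 + 5)² = 4² = 16)
1/D(j(6*(-5), -2)) = 1/16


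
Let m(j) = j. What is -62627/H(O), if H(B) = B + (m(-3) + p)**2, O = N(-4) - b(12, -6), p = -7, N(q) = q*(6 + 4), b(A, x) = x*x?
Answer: -62627/24 ≈ -2609.5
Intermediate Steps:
b(A, x) = x**2
N(q) = 10*q (N(q) = q*10 = 10*q)
O = -76 (O = 10*(-4) - 1*(-6)**2 = -40 - 1*36 = -40 - 36 = -76)
H(B) = 100 + B (H(B) = B + (-3 - 7)**2 = B + (-10)**2 = B + 100 = 100 + B)
-62627/H(O) = -62627/(100 - 76) = -62627/24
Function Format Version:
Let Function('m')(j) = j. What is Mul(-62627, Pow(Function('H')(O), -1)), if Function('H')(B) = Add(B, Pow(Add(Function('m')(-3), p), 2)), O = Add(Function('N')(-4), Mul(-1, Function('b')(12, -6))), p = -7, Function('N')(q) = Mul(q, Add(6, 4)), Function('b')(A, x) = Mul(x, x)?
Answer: Rational(-62627, 24) ≈ -2609.5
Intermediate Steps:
Function('b')(A, x) = Pow(x, 2)
Function('N')(q) = Mul(10, q) (Function('N')(q) = Mul(q, 10) = Mul(10, q))
O = -76 (O = Add(Mul(10, -4), Mul(-1, Pow(-6, 2))) = Add(-40, Mul(-1, 36)) = Add(-40, -36) = -76)
Function('H')(B) = Add(100, B) (Function('H')(B) = Add(B, Pow(Add(-3, -7), 2)) = Add(B, Pow(-10, 2)) = Add(B, 100) = Add(100, B))
Mul(-62627, Pow(Function('H')(O), -1)) = Mul(-62627, Pow(Add(100, -76), -1)) = Mul(-62627, Pow(24, -1)) = Mul(-62627, Rational(1, 24)) = Rational(-62627, 24)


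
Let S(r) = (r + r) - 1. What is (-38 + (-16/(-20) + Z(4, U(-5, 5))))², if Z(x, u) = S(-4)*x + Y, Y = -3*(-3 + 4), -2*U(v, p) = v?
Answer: 145161/25 ≈ 5806.4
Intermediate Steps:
U(v, p) = -v/2
Y = -3 (Y = -3*1 = -3)
S(r) = -1 + 2*r (S(r) = 2*r - 1 = -1 + 2*r)
Z(x, u) = -3 - 9*x (Z(x, u) = (-1 + 2*(-4))*x - 3 = (-1 - 8)*x - 3 = -9*x - 3 = -3 - 9*x)
(-38 + (-16/(-20) + Z(4, U(-5, 5))))² = (-38 + (-16/(-20) + (-3 - 9*4)))² = (-38 + (-16*(-1/20) + (-3 - 36)))² = (-38 + (⅘ - 39))² = (-38 - 191/5)² = (-381/5)² = 145161/25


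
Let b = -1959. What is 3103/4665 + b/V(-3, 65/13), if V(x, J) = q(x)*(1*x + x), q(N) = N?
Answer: -336403/3110 ≈ -108.17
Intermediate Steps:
V(x, J) = 2*x**2 (V(x, J) = x*(1*x + x) = x*(x + x) = x*(2*x) = 2*x**2)
3103/4665 + b/V(-3, 65/13) = 3103/4665 - 1959/(2*(-3)**2) = 3103*(1/4665) - 1959/(2*9) = 3103/4665 - 1959/18 = 3103/4665 - 1959*1/18 = 3103/4665 - 653/6 = -336403/3110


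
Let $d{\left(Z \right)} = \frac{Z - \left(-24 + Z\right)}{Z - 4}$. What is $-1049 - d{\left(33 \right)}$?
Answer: $- \frac{30445}{29} \approx -1049.8$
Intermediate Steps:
$d{\left(Z \right)} = \frac{24}{-4 + Z}$
$-1049 - d{\left(33 \right)} = -1049 - \frac{24}{-4 + 33} = -1049 - \frac{24}{29} = - \frac{30445}{29}$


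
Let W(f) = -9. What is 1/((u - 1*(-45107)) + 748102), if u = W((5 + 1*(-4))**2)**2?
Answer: 1/793290 ≈ 1.2606e-6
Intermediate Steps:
u = 81 (u = (-9)**2 = 81)
1/((u - 1*(-45107)) + 748102) = 1/((81 - 1*(-45107)) + 748102) = 1/((81 + 45107) + 748102) = 1/(45188 + 748102) = 1/793290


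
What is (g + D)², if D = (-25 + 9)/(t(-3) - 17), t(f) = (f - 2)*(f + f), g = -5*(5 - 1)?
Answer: 76176/169 ≈ 450.75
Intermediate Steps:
g = -20 (g = -5*4 = -20)
t(f) = 2*f*(-2 + f) (t(f) = (-2 + f)*(2*f) = 2*f*(-2 + f))
D = -16/13 (D = (-25 + 9)/(2*(-3)*(-2 - 3) - 17) = -16/(2*(-3)*(-5) - 17) = -16/(30 - 17) = -16/13 ≈ -1.2308)
(g + D)² = (-20 - 16/13)² = (-276/13)² = 76176/169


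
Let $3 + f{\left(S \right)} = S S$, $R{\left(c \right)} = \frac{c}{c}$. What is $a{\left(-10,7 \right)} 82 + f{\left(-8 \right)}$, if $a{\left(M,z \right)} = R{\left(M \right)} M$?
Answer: $-759$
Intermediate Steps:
$R{\left(c \right)} = 1$
$f{\left(S \right)} = -3 + S^{2}$ ($f{\left(S \right)} = -3 + S S = -3 + S^{2}$)
$a{\left(M,z \right)} = M$ ($a{\left(M,z \right)} = 1 M = M$)
$a{\left(-10,7 \right)} 82 + f{\left(-8 \right)} = \left(-10\right) 82 - \left(3 - \left(-8\right)^{2}\right) = -820 + \left(-3 + 64\right) = -820 + 61 = -759$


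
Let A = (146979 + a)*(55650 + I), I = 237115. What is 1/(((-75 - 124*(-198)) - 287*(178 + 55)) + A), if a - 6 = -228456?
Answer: -1/23851899709 ≈ -4.1925e-11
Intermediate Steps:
a = -228450 (a = 6 - 228456 = -228450)
A = -23851857315 (A = (146979 - 228450)*(55650 + 237115) = -81471*292765 = -23851857315)
1/(((-75 - 124*(-198)) - 287*(178 + 55)) + A) = 1/(((-75 - 124*(-198)) - 287*(178 + 55)) - 23851857315) = 1/(((-75 + 24552) - 287*233) - 23851857315) = 1/((24477 - 1*66871) - 23851857315) = 1/((24477 - 66871) - 23851857315) = 1/(-42394 - 23851857315) = 1/(-23851899709) = -1/23851899709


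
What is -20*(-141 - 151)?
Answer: 5840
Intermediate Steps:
-20*(-141 - 151) = -20*(-292) = 5840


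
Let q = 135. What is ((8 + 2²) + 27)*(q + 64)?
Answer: 7761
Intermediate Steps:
((8 + 2²) + 27)*(q + 64) = ((8 + 2²) + 27)*(135 + 64) = ((8 + 4) + 27)*199 = (12 + 27)*199 = 39*199 = 7761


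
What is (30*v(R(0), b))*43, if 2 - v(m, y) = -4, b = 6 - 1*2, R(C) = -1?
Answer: 7740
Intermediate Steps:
b = 4 (b = 6 - 2 = 4)
v(m, y) = 6 (v(m, y) = 2 - 1*(-4) = 2 + 4 = 6)
(30*v(R(0), b))*43 = (30*6)*43 = 180*43 = 7740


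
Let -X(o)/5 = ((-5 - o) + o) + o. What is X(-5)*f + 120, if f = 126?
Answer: 6420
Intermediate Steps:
X(o) = 25 - 5*o (X(o) = -5*(((-5 - o) + o) + o) = -5*(-5 + o) = 25 - 5*o)
X(-5)*f + 120 = (25 - 5*(-5))*126 + 120 = (25 + 25)*126 + 120 = 50*126 + 120 = 6300 + 120 = 6420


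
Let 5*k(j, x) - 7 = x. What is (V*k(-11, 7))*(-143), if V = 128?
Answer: -256256/5 ≈ -51251.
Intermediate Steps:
k(j, x) = 7/5 + x/5
(V*k(-11, 7))*(-143) = (128*(7/5 + (⅕)*7))*(-143) = (128*(7/5 + 7/5))*(-143) = (128*(14/5))*(-143) = (1792/5)*(-143) = -256256/5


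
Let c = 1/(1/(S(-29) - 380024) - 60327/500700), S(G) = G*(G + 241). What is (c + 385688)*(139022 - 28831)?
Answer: 20626878587420954099/485356228 ≈ 4.2498e+10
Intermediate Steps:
S(G) = G*(241 + G)
c = -4028256675/485356228 (c = 1/(1/(-29*(241 - 29) - 380024) - 60327/500700) = 1/(1/(-29*212 - 380024) - 60327*1/500700) = 1/(1/(-6148 - 380024) - 20109/166900) = 1/(1/(-386172) - 20109/166900) = 1/(-1/386172 - 20109/166900) = 1/(-485356228/4028256675) = -4028256675/485356228 ≈ -8.2996)
(c + 385688)*(139022 - 28831) = (-4028256675/485356228 + 385688)*(139022 - 28831) = (187192044608189/485356228)*110191 = 20626878587420954099/485356228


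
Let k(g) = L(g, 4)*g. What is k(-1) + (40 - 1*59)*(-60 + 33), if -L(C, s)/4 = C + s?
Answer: 525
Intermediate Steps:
L(C, s) = -4*C - 4*s (L(C, s) = -4*(C + s) = -4*C - 4*s)
k(g) = g*(-16 - 4*g) (k(g) = (-4*g - 4*4)*g = (-4*g - 16)*g = (-16 - 4*g)*g = g*(-16 - 4*g))
k(-1) + (40 - 1*59)*(-60 + 33) = -4*(-1)*(4 - 1) + (40 - 1*59)*(-60 + 33) = -4*(-1)*3 + (40 - 59)*(-27) = 12 - 19*(-27) = 12 + 513 = 525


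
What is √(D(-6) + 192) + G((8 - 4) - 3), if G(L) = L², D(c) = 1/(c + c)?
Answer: 1 + 7*√141/6 ≈ 14.853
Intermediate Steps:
D(c) = 1/(2*c)
√(D(-6) + 192) + G((8 - 4) - 3) = √((½)/(-6) + 192) + ((8 - 4) - 3)² = √((½)*(-⅙) + 192) + (4 - 3)² = √(-1/12 + 192) + 1² = √(2303/12) + 1 = 7*√141/6 + 1 = 1 + 7*√141/6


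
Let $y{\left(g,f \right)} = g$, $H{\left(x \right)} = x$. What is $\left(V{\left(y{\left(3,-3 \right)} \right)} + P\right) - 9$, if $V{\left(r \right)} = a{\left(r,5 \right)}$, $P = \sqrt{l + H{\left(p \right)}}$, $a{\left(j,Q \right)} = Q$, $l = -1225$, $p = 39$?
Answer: $-4 + i \sqrt{1186} \approx -4.0 + 34.438 i$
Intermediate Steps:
$P = i \sqrt{1186}$ ($P = \sqrt{-1225 + 39} = \sqrt{-1186} = i \sqrt{1186} \approx 34.438 i$)
$V{\left(r \right)} = 5$
$\left(V{\left(y{\left(3,-3 \right)} \right)} + P\right) - 9 = \left(5 + i \sqrt{1186}\right) - 9 = -4 + i \sqrt{1186}$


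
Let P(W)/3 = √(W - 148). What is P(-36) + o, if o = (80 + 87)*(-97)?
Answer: -16199 + 6*I*√46 ≈ -16199.0 + 40.694*I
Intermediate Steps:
P(W) = 3*√(-148 + W) (P(W) = 3*√(W - 148) = 3*√(-148 + W))
o = -16199 (o = 167*(-97) = -16199)
P(-36) + o = 3*√(-148 - 36) - 16199 = 3*√(-184) - 16199 = 3*(2*I*√46) - 16199 = 6*I*√46 - 16199 = -16199 + 6*I*√46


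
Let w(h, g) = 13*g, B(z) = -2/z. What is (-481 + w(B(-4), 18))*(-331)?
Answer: 81757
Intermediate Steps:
(-481 + w(B(-4), 18))*(-331) = (-481 + 13*18)*(-331) = (-481 + 234)*(-331) = -247*(-331) = 81757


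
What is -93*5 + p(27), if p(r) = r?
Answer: -438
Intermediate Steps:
-93*5 + p(27) = -93*5 + 27 = -465 + 27 = -438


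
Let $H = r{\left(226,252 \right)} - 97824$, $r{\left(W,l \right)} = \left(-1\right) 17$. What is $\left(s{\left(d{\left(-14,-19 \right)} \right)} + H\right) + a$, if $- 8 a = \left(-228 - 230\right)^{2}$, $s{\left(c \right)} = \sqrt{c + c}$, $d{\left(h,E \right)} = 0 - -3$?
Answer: $- \frac{248123}{2} + \sqrt{6} \approx -1.2406 \cdot 10^{5}$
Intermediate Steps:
$d{\left(h,E \right)} = 3$ ($d{\left(h,E \right)} = 0 + 3 = 3$)
$s{\left(c \right)} = \sqrt{2} \sqrt{c}$ ($s{\left(c \right)} = \sqrt{2 c} = \sqrt{2} \sqrt{c}$)
$r{\left(W,l \right)} = -17$
$H = -97841$ ($H = -17 - 97824 = -97841$)
$a = - \frac{52441}{2}$ ($a = - \frac{\left(-228 - 230\right)^{2}}{8} = - \frac{\left(-458\right)^{2}}{8} = \left(- \frac{1}{8}\right) 209764 = - \frac{52441}{2} \approx -26221.0$)
$\left(s{\left(d{\left(-14,-19 \right)} \right)} + H\right) + a = \left(\sqrt{2} \sqrt{3} - 97841\right) - \frac{52441}{2} = \left(\sqrt{6} - 97841\right) - \frac{52441}{2} = \left(-97841 + \sqrt{6}\right) - \frac{52441}{2} = - \frac{248123}{2} + \sqrt{6}$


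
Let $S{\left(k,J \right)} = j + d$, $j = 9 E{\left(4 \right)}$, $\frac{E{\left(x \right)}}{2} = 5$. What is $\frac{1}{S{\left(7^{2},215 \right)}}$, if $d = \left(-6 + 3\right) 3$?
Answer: $\frac{1}{81} \approx 0.012346$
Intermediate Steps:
$E{\left(x \right)} = 10$ ($E{\left(x \right)} = 2 \cdot 5 = 10$)
$j = 90$ ($j = 9 \cdot 10 = 90$)
$d = -9$ ($d = \left(-3\right) 3 = -9$)
$S{\left(k,J \right)} = 81$ ($S{\left(k,J \right)} = 90 - 9 = 81$)
$\frac{1}{S{\left(7^{2},215 \right)}} = \frac{1}{81}$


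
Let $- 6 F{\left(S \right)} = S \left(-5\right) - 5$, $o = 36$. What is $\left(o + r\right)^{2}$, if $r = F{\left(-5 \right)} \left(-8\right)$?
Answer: $\frac{35344}{9} \approx 3927.1$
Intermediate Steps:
$F{\left(S \right)} = \frac{5}{6} + \frac{5 S}{6}$ ($F{\left(S \right)} = - \frac{S \left(-5\right) - 5}{6} = - \frac{- 5 S - 5}{6} = - \frac{-5 - 5 S}{6} = \frac{5}{6} + \frac{5 S}{6}$)
$r = \frac{80}{3}$ ($r = \left(\frac{5}{6} + \frac{5}{6} \left(-5\right)\right) \left(-8\right) = \left(\frac{5}{6} - \frac{25}{6}\right) \left(-8\right) = \left(- \frac{10}{3}\right) \left(-8\right) = \frac{80}{3} \approx 26.667$)
$\left(o + r\right)^{2} = \left(36 + \frac{80}{3}\right)^{2} = \left(\frac{188}{3}\right)^{2} = \frac{35344}{9}$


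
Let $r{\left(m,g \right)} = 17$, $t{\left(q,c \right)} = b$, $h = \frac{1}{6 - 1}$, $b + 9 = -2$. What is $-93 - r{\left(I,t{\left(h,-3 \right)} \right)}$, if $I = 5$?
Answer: $-110$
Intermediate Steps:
$b = -11$ ($b = -9 - 2 = -11$)
$h = \frac{1}{5} \approx 0.2$
$t{\left(q,c \right)} = -11$
$-93 - r{\left(I,t{\left(h,-3 \right)} \right)} = -93 - 17 = -110$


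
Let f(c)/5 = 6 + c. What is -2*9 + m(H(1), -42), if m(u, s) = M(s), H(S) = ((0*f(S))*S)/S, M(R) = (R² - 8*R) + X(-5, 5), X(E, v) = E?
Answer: 2077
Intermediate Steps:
f(c) = 30 + 5*c (f(c) = 5*(6 + c) = 30 + 5*c)
M(R) = -5 + R² - 8*R (M(R) = (R² - 8*R) - 5 = -5 + R² - 8*R)
H(S) = 0 (H(S) = ((0*(30 + 5*S))*S)/S = (0*S)/S = 0/S = 0)
m(u, s) = -5 + s² - 8*s
-2*9 + m(H(1), -42) = -2*9 + (-5 + (-42)² - 8*(-42)) = -18 + (-5 + 1764 + 336) = -18 + 2095 = 2077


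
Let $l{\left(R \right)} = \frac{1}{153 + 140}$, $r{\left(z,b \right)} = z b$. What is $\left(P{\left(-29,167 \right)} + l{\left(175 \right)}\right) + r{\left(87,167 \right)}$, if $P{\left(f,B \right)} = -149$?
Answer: $\frac{4213341}{293} \approx 14380.0$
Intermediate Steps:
$r{\left(z,b \right)} = b z$
$l{\left(R \right)} = \frac{1}{293}$
$\left(P{\left(-29,167 \right)} + l{\left(175 \right)}\right) + r{\left(87,167 \right)} = \left(-149 + \frac{1}{293}\right) + 167 \cdot 87 = - \frac{43656}{293} + 14529 = \frac{4213341}{293}$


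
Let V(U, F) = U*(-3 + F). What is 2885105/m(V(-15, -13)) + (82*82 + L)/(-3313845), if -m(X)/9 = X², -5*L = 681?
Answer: -70845969587/12725164800 ≈ -5.5674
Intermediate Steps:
L = -681/5 (L = -⅕*681 = -681/5 ≈ -136.20)
m(X) = -9*X²
2885105/m(V(-15, -13)) + (82*82 + L)/(-3313845) = 2885105/((-9*225*(-3 - 13)²)) + (82*82 - 681/5)/(-3313845) = 2885105/((-9*(-15*(-16))²)) + (6724 - 681/5)*(-1/3313845) = 2885105/((-9*240²)) + (32939/5)*(-1/3313845) = 2885105/((-9*57600)) - 32939/16569225 = 2885105/(-518400) - 32939/16569225 = 2885105*(-1/518400) - 32939/16569225 = -577021/103680 - 32939/16569225 = -70845969587/12725164800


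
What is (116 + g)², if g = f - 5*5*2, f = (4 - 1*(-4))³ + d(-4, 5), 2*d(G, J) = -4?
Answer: 331776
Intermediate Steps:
d(G, J) = -2 (d(G, J) = (½)*(-4) = -2)
f = 510 (f = (4 - 1*(-4))³ - 2 = (4 + 4)³ - 2 = 8³ - 2 = 512 - 2 = 510)
g = 460 (g = 510 - 5*5*2 = 510 - 25*2 = 510 - 50 = 460)
(116 + g)² = (116 + 460)² = 576² = 331776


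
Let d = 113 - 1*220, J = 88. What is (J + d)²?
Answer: 361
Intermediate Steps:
d = -107 (d = 113 - 220 = -107)
(J + d)² = (88 - 107)² = (-19)² = 361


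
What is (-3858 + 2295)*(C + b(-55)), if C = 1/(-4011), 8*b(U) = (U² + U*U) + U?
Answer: -12527933177/10696 ≈ -1.1713e+6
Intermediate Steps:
b(U) = U²/4 + U/8 (b(U) = ((U² + U*U) + U)/8 = ((U² + U²) + U)/8 = (2*U² + U)/8 = (U + 2*U²)/8 = U²/4 + U/8)
C = -1/4011 ≈ -0.00024931
(-3858 + 2295)*(C + b(-55)) = (-3858 + 2295)*(-1/4011 + (⅛)*(-55)*(1 + 2*(-55))) = -1563*(-1/4011 + (⅛)*(-55)*(1 - 110)) = -1563*(-1/4011 + (⅛)*(-55)*(-109)) = -1563*(-1/4011 + 5995/8) = -1563*24045937/32088 = -12527933177/10696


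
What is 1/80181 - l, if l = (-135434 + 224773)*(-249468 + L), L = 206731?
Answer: 306137540072584/80181 ≈ 3.8181e+9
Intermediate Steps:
l = -3818080843 (l = (-135434 + 224773)*(-249468 + 206731) = 89339*(-42737) = -3818080843)
1/80181 - l = 1/80181 - 1*(-3818080843) = 1/80181 + 3818080843 = 306137540072584/80181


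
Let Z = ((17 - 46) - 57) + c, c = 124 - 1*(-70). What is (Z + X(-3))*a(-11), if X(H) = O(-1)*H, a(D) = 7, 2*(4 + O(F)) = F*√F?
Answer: 840 + 21*I/2 ≈ 840.0 + 10.5*I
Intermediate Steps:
c = 194 (c = 124 + 70 = 194)
O(F) = -4 + F^(3/2)/2 (O(F) = -4 + (F*√F)/2 = -4 + F^(3/2)/2)
X(H) = H*(-4 - I/2) (X(H) = (-4 + (-1)^(3/2)/2)*H = (-4 + (-I)/2)*H = (-4 - I/2)*H = H*(-4 - I/2))
Z = 108 (Z = ((17 - 46) - 57) + 194 = (-29 - 57) + 194 = -86 + 194 = 108)
(Z + X(-3))*a(-11) = (108 - ½*(-3)*(8 + I))*7 = (108 + (12 + 3*I/2))*7 = (120 + 3*I/2)*7 = 840 + 21*I/2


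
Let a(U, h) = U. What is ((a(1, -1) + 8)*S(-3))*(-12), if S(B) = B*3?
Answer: 972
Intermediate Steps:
S(B) = 3*B
((a(1, -1) + 8)*S(-3))*(-12) = ((1 + 8)*(3*(-3)))*(-12) = (9*(-9))*(-12) = -81*(-12) = 972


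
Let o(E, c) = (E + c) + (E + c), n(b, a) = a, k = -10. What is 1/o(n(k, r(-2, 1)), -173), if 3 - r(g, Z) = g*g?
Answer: -1/348 ≈ -0.0028736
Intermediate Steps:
r(g, Z) = 3 - g**2 (r(g, Z) = 3 - g*g = 3 - g**2)
o(E, c) = 2*E + 2*c
1/o(n(k, r(-2, 1)), -173) = 1/(2*(3 - 1*(-2)**2) + 2*(-173)) = 1/(2*(3 - 1*4) - 346) = 1/(2*(3 - 4) - 346) = 1/(2*(-1) - 346) = 1/(-2 - 346) = 1/(-348) = -1/348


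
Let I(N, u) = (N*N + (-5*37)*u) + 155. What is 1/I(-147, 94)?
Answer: 1/4374 ≈ 0.00022862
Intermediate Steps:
I(N, u) = 155 + N² - 185*u (I(N, u) = (N² - 185*u) + 155 = 155 + N² - 185*u)
1/I(-147, 94) = 1/(155 + (-147)² - 185*94) = 1/(155 + 21609 - 17390) = 1/4374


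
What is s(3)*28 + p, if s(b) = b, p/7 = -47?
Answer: -245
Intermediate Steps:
p = -329 (p = 7*(-47) = -329)
s(3)*28 + p = 3*28 - 329 = 84 - 329 = -245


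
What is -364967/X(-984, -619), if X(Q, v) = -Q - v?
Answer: -364967/1603 ≈ -227.68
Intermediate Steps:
-364967/X(-984, -619) = -364967/(-1*(-984) - 1*(-619)) = -364967/(984 + 619) = -364967/1603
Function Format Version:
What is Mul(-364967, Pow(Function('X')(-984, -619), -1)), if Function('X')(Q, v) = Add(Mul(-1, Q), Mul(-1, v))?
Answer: Rational(-364967, 1603) ≈ -227.68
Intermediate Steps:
Mul(-364967, Pow(Function('X')(-984, -619), -1)) = Mul(-364967, Pow(Add(Mul(-1, -984), Mul(-1, -619)), -1)) = Mul(-364967, Pow(Add(984, 619), -1)) = Mul(-364967, Pow(1603, -1)) = Mul(-364967, Rational(1, 1603)) = Rational(-364967, 1603)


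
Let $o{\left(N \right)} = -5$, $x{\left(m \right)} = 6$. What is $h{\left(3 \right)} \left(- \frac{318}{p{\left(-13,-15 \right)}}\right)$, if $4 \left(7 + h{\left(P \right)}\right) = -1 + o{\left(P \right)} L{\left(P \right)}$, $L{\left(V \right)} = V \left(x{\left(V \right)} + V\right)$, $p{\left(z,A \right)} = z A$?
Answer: $\frac{4346}{65} \approx 66.862$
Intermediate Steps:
$p{\left(z,A \right)} = A z$
$L{\left(V \right)} = V \left(6 + V\right)$
$h{\left(P \right)} = - \frac{29}{4} - \frac{5 P \left(6 + P\right)}{4}$ ($h{\left(P \right)} = -7 + \frac{-1 - 5 P \left(6 + P\right)}{4} = -7 - \left(\frac{1}{4} + \frac{5 P \left(6 + P\right)}{4}\right) = - \frac{29}{4} - \frac{5 P \left(6 + P\right)}{4}$)
$h{\left(3 \right)} \left(- \frac{318}{p{\left(-13,-15 \right)}}\right) = \left(- \frac{29}{4} - \frac{15 \left(6 + 3\right)}{4}\right) \left(- \frac{318}{\left(-15\right) \left(-13\right)}\right) = \left(- \frac{29}{4} - \frac{15}{4} \cdot 9\right) \left(- \frac{318}{195}\right) = \left(- \frac{29}{4} - \frac{135}{4}\right) \left(\left(-318\right) \frac{1}{195}\right) = \left(-41\right) \left(- \frac{106}{65}\right) = \frac{4346}{65}$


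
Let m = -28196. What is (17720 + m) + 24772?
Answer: 14296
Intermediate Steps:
(17720 + m) + 24772 = (17720 - 28196) + 24772 = -10476 + 24772 = 14296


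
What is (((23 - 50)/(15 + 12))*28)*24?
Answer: -672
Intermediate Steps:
(((23 - 50)/(15 + 12))*28)*24 = (-27/27*28)*24 = (-27*1/27*28)*24 = -1*28*24 = -28*24 = -672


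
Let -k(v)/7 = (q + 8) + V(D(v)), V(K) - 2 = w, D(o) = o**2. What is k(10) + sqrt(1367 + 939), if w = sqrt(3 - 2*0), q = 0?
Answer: -70 + sqrt(2306) - 7*sqrt(3) ≈ -34.104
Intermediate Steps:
w = sqrt(3) (w = sqrt(3 + 0) = sqrt(3) ≈ 1.7320)
V(K) = 2 + sqrt(3)
k(v) = -70 - 7*sqrt(3) (k(v) = -7*((0 + 8) + (2 + sqrt(3))) = -7*(8 + (2 + sqrt(3))) = -7*(10 + sqrt(3)) = -70 - 7*sqrt(3))
k(10) + sqrt(1367 + 939) = (-70 - 7*sqrt(3)) + sqrt(1367 + 939) = (-70 - 7*sqrt(3)) + sqrt(2306) = -70 + sqrt(2306) - 7*sqrt(3)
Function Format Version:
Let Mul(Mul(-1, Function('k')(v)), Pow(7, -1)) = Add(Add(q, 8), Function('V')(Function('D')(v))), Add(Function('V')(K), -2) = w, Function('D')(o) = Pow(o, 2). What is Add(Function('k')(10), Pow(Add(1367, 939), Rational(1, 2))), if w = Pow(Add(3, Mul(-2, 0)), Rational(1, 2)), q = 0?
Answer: Add(-70, Pow(2306, Rational(1, 2)), Mul(-7, Pow(3, Rational(1, 2)))) ≈ -34.104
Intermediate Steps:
w = Pow(3, Rational(1, 2)) (w = Pow(Add(3, 0), Rational(1, 2)) = Pow(3, Rational(1, 2)) ≈ 1.7320)
Function('V')(K) = Add(2, Pow(3, Rational(1, 2)))
Function('k')(v) = Add(-70, Mul(-7, Pow(3, Rational(1, 2)))) (Function('k')(v) = Mul(-7, Add(Add(0, 8), Add(2, Pow(3, Rational(1, 2))))) = Mul(-7, Add(8, Add(2, Pow(3, Rational(1, 2))))) = Mul(-7, Add(10, Pow(3, Rational(1, 2)))) = Add(-70, Mul(-7, Pow(3, Rational(1, 2)))))
Add(Function('k')(10), Pow(Add(1367, 939), Rational(1, 2))) = Add(Add(-70, Mul(-7, Pow(3, Rational(1, 2)))), Pow(Add(1367, 939), Rational(1, 2))) = Add(Add(-70, Mul(-7, Pow(3, Rational(1, 2)))), Pow(2306, Rational(1, 2))) = Add(-70, Pow(2306, Rational(1, 2)), Mul(-7, Pow(3, Rational(1, 2))))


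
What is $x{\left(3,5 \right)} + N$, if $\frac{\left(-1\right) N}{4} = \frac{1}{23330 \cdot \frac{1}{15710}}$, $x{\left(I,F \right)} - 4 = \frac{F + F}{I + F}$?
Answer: $\frac{23857}{9332} \approx 2.5565$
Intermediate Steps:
$x{\left(I,F \right)} = 4 + \frac{2 F}{F + I}$ ($x{\left(I,F \right)} = 4 + \frac{F + F}{I + F} = 4 + \frac{2 F}{F + I}$)
$N = - \frac{6284}{2333}$ ($N = - \frac{4}{23330 \cdot \frac{1}{15710}} = - \frac{4}{\frac{2333}{1571}} = \left(-4\right) \frac{1571}{2333} = - \frac{6284}{2333} \approx -2.6935$)
$x{\left(3,5 \right)} + N = \frac{2 \left(2 \cdot 3 + 3 \cdot 5\right)}{5 + 3} - \frac{6284}{2333} = \frac{2 \left(6 + 15\right)}{8} - \frac{6284}{2333} = 2 \cdot \frac{1}{8} \cdot 21 - \frac{6284}{2333} = \frac{21}{4} - \frac{6284}{2333} = \frac{23857}{9332}$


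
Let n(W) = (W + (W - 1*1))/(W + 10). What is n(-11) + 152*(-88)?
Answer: -13353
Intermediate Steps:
n(W) = (-1 + 2*W)/(10 + W) (n(W) = (W + (W - 1))/(10 + W) = (W + (-1 + W))/(10 + W) = (-1 + 2*W)/(10 + W))
n(-11) + 152*(-88) = (-1 + 2*(-11))/(10 - 11) + 152*(-88) = (-1 - 22)/(-1) - 13376 = -1*(-23) - 13376 = 23 - 13376 = -13353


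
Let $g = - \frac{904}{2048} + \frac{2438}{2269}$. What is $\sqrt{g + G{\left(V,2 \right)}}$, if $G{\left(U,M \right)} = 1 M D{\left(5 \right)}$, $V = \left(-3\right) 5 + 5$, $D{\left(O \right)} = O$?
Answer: $\frac{\sqrt{14014185799}}{36304} \approx 3.2608$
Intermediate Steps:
$V = -10$ ($V = -15 + 5 = -10$)
$G{\left(U,M \right)} = 5 M$ ($G{\left(U,M \right)} = 1 M 5 = M 5 = 5 M$)
$g = \frac{367731}{580864}$ ($g = \left(-904\right) \frac{1}{2048} + 2438 \cdot \frac{1}{2269} = - \frac{113}{256} + \frac{2438}{2269} = \frac{367731}{580864} \approx 0.63308$)
$\sqrt{g + G{\left(V,2 \right)}} = \sqrt{\frac{367731}{580864} + 5 \cdot 2} = \sqrt{\frac{367731}{580864} + 10} = \sqrt{\frac{6176371}{580864}} = \frac{\sqrt{14014185799}}{36304}$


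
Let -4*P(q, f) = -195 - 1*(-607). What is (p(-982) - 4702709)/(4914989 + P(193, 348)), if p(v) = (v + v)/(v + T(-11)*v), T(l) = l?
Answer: -11756773/12287215 ≈ -0.95683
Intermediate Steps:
P(q, f) = -103 (P(q, f) = -(-195 - 1*(-607))/4 = -(-195 + 607)/4 = -¼*412 = -103)
p(v) = -⅕ (p(v) = (v + v)/(v - 11*v) = (2*v)/((-10*v)) = (2*v)*(-1/(10*v)) = -⅕)
(p(-982) - 4702709)/(4914989 + P(193, 348)) = (-⅕ - 4702709)/(4914989 - 103) = -23513546/5/4914886 = -23513546/5*1/4914886 = -11756773/12287215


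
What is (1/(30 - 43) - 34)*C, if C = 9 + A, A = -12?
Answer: 1329/13 ≈ 102.23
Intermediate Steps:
C = -3 (C = 9 - 12 = -3)
(1/(30 - 43) - 34)*C = (1/(30 - 43) - 34)*(-3) = (1/(-13) - 34)*(-3) = (-1/13 - 34)*(-3) = -443/13*(-3) = 1329/13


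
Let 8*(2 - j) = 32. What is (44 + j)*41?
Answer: 1722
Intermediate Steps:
j = -2 (j = 2 - ⅛*32 = 2 - 4 = -2)
(44 + j)*41 = (44 - 2)*41 = 42*41 = 1722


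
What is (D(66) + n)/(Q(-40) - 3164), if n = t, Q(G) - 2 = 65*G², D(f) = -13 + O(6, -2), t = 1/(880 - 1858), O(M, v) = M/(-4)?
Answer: -7091/49309782 ≈ -0.00014381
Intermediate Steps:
O(M, v) = -M/4 (O(M, v) = M*(-¼) = -M/4)
t = -1/978 (t = 1/(-978) = -1/978 ≈ -0.0010225)
D(f) = -29/2 (D(f) = -13 - ¼*6 = -13 - 3/2 = -29/2)
Q(G) = 2 + 65*G²
n = -1/978 ≈ -0.0010225
(D(66) + n)/(Q(-40) - 3164) = (-29/2 - 1/978)/((2 + 65*(-40)²) - 3164) = -7091/(489*((2 + 65*1600) - 3164)) = -7091/(489*((2 + 104000) - 3164)) = -7091/(489*(104002 - 3164)) = -7091/489/100838 = -7091/489*1/100838 = -7091/49309782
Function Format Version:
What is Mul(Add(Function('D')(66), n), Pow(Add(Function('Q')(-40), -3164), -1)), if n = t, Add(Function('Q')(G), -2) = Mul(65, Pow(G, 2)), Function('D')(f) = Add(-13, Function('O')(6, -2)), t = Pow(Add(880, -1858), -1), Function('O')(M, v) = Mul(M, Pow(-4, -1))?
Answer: Rational(-7091, 49309782) ≈ -0.00014381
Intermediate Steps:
Function('O')(M, v) = Mul(Rational(-1, 4), M) (Function('O')(M, v) = Mul(M, Rational(-1, 4)) = Mul(Rational(-1, 4), M))
t = Rational(-1, 978) (t = Pow(-978, -1) = Rational(-1, 978) ≈ -0.0010225)
Function('D')(f) = Rational(-29, 2) (Function('D')(f) = Add(-13, Mul(Rational(-1, 4), 6)) = Add(-13, Rational(-3, 2)) = Rational(-29, 2))
Function('Q')(G) = Add(2, Mul(65, Pow(G, 2)))
n = Rational(-1, 978) ≈ -0.0010225
Mul(Add(Function('D')(66), n), Pow(Add(Function('Q')(-40), -3164), -1)) = Mul(Add(Rational(-29, 2), Rational(-1, 978)), Pow(Add(Add(2, Mul(65, Pow(-40, 2))), -3164), -1)) = Mul(Rational(-7091, 489), Pow(Add(Add(2, Mul(65, 1600)), -3164), -1)) = Mul(Rational(-7091, 489), Pow(Add(Add(2, 104000), -3164), -1)) = Mul(Rational(-7091, 489), Pow(Add(104002, -3164), -1)) = Mul(Rational(-7091, 489), Pow(100838, -1)) = Mul(Rational(-7091, 489), Rational(1, 100838)) = Rational(-7091, 49309782)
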